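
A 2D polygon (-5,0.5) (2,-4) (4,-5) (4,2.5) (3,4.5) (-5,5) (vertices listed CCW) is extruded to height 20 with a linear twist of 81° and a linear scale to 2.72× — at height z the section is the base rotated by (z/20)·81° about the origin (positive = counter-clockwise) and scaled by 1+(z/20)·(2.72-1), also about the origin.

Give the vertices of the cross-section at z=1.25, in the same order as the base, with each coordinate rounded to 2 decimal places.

Cross-section at z=1.25: (-5.56,0.06) (2.60,-4.22) (4.90,-5.12) (4.17,3.15) (2.87,5.26) (-6.00,5.03)

t = z/height = 1.25/20 = 0.0625
s = 1 + (scale-1)·z/height = 1 + (2.72-1)·1.25/20 = 1.107500
θ = twist·z/height = 81°·1.25/20 = 5.0625° = 0.088357 rad
cos θ = 0.996099, sin θ = 0.088242 (intermediates below are computed at full precision and shown rounded to 5 d.p.)
v1: (-5,0.5) → rotate → (-5.02462,0.05684) → ×s → (-5.56476,0.06295) → (-5.56,0.06)
v2: (2,-4) → rotate → (2.34517,-3.80791) → ×s → (2.59727,-4.21726) → (2.60,-4.22)
v3: (4,-5) → rotate → (4.42561,-4.62753) → ×s → (4.90136,-5.12498) → (4.90,-5.12)
v4: (4,2.5) → rotate → (3.76379,2.84322) → ×s → (4.16840,3.14886) → (4.17,3.15)
v5: (3,4.5) → rotate → (2.59121,4.74717) → ×s → (2.86976,5.25749) → (2.87,5.26)
v6: (-5,5) → rotate → (-5.42171,4.53928) → ×s → (-6.00454,5.02726) → (-6.00,5.03)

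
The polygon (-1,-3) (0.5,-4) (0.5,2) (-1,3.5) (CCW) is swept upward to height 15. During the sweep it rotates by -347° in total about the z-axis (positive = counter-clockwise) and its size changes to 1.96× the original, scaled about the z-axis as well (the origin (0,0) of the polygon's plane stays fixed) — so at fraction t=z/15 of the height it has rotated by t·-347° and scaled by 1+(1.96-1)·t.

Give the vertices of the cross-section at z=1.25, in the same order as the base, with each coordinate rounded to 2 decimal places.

t = z/height = 1.25/15 = 0.0833333
s = 1 + (scale-1)·z/height = 1 + (1.96-1)·1.25/15 = 1.080000
θ = twist·z/height = -347°·1.25/15 = -28.9167° = -0.504691 rad
cos θ = 0.875324, sin θ = -0.483537 (intermediates below are computed at full precision and shown rounded to 5 d.p.)
v1: (-1,-3) → rotate → (-2.32593,-2.14243) → ×s → (-2.51201,-2.31383) → (-2.51,-2.31)
v2: (0.5,-4) → rotate → (-1.49649,-3.74306) → ×s → (-1.61621,-4.04251) → (-1.62,-4.04)
v3: (0.5,2) → rotate → (1.40474,1.50888) → ×s → (1.51711,1.62959) → (1.52,1.63)
v4: (-1,3.5) → rotate → (0.81706,3.54717) → ×s → (0.88242,3.83094) → (0.88,3.83)

Cross-section at z=1.25: (-2.51,-2.31) (-1.62,-4.04) (1.52,1.63) (0.88,3.83)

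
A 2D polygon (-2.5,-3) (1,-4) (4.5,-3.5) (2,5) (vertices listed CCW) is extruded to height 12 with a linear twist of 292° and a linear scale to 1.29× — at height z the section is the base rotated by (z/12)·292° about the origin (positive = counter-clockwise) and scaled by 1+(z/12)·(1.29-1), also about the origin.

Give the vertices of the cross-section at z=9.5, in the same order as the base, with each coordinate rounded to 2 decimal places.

t = z/height = 9.5/12 = 0.791667
s = 1 + (scale-1)·z/height = 1 + (1.29-1)·9.5/12 = 1.229583
θ = twist·z/height = 292°·9.5/12 = 231.1667° = 4.034619 rad
cos θ = -0.627057, sin θ = -0.778973 (intermediates below are computed at full precision and shown rounded to 5 d.p.)
v1: (-2.5,-3) → rotate → (-0.76928,3.82860) → ×s → (-0.94589,4.70759) → (-0.95,4.71)
v2: (1,-4) → rotate → (-3.74295,1.72926) → ×s → (-4.60227,2.12626) → (-4.60,2.13)
v3: (4.5,-3.5) → rotate → (-5.54816,-1.31068) → ×s → (-6.82193,-1.61159) → (-6.82,-1.61)
v4: (2,5) → rotate → (2.64075,-4.69323) → ×s → (3.24702,-5.77072) → (3.25,-5.77)

Cross-section at z=9.5: (-0.95,4.71) (-4.60,2.13) (-6.82,-1.61) (3.25,-5.77)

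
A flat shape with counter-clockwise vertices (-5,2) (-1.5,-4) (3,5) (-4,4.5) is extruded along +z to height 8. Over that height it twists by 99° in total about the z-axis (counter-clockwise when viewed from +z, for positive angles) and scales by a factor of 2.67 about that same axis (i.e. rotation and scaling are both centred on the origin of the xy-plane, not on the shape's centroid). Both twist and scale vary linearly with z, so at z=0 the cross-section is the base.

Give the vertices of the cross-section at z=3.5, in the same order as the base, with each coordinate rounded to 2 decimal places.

Cross-section at z=3.5: (-8.67,-3.42) (2.86,-6.82) (-2.16,9.86) (-10.38,0.92)

t = z/height = 3.5/8 = 0.4375
s = 1 + (scale-1)·z/height = 1 + (2.67-1)·3.5/8 = 1.730625
θ = twist·z/height = 99°·3.5/8 = 43.3125° = 0.755946 rad
cos θ = 0.727623, sin θ = 0.685977 (intermediates below are computed at full precision and shown rounded to 5 d.p.)
v1: (-5,2) → rotate → (-5.01007,-1.97464) → ×s → (-8.67055,-3.41736) → (-8.67,-3.42)
v2: (-1.5,-4) → rotate → (1.65247,-3.93946) → ×s → (2.85981,-6.81772) → (2.86,-6.82)
v3: (3,5) → rotate → (-1.24702,5.69605) → ×s → (-2.15812,9.85772) → (-2.16,9.86)
v4: (-4,4.5) → rotate → (-5.99739,0.53040) → ×s → (-10.37923,0.91792) → (-10.38,0.92)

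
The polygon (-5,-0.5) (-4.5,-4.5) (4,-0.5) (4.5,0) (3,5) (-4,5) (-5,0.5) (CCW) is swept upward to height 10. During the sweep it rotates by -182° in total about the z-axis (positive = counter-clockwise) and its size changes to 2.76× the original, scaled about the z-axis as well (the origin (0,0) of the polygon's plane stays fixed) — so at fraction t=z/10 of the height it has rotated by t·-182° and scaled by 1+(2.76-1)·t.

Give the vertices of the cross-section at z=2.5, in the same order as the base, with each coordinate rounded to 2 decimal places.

Cross-section at z=2.5: (-5.56,4.63) (-9.16,0.08) (3.52,-4.61) (4.54,-4.62) (8.16,1.97) (1.10,9.15) (-4.53,5.64)

t = z/height = 2.5/10 = 0.25
s = 1 + (scale-1)·z/height = 1 + (2.76-1)·2.5/10 = 1.440000
θ = twist·z/height = -182°·2.5/10 = -45.5000° = -0.794125 rad
cos θ = 0.700909, sin θ = -0.713250 (intermediates below are computed at full precision and shown rounded to 5 d.p.)
v1: (-5,-0.5) → rotate → (-3.86117,3.21580) → ×s → (-5.56009,4.63075) → (-5.56,4.63)
v2: (-4.5,-4.5) → rotate → (-6.36372,0.05554) → ×s → (-9.16375,0.07997) → (-9.16,0.08)
v3: (4,-0.5) → rotate → (2.44701,-3.20346) → ×s → (3.52370,-4.61298) → (3.52,-4.61)
v4: (4.5,0) → rotate → (3.15409,-3.20963) → ×s → (4.54189,-4.62186) → (4.54,-4.62)
v5: (3,5) → rotate → (5.66898,1.36479) → ×s → (8.16333,1.96530) → (8.16,1.97)
v6: (-4,5) → rotate → (0.76262,6.35755) → ×s → (1.09817,9.15487) → (1.10,9.15)
v7: (-5,0.5) → rotate → (-3.14792,3.91671) → ×s → (-4.53301,5.64006) → (-4.53,5.64)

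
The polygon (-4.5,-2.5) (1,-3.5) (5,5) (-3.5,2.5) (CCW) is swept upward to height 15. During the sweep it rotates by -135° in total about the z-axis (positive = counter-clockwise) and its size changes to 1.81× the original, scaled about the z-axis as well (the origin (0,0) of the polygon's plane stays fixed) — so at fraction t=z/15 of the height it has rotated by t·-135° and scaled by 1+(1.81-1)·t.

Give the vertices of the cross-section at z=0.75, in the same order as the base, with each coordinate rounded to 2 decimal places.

t = z/height = 0.75/15 = 0.05
s = 1 + (scale-1)·z/height = 1 + (1.81-1)·0.75/15 = 1.040500
θ = twist·z/height = -135°·0.75/15 = -6.7500° = -0.117810 rad
cos θ = 0.993068, sin θ = -0.117537 (intermediates below are computed at full precision and shown rounded to 5 d.p.)
v1: (-4.5,-2.5) → rotate → (-4.76265,-1.95375) → ×s → (-4.95554,-2.03288) → (-4.96,-2.03)
v2: (1,-3.5) → rotate → (0.58169,-3.59328) → ×s → (0.60525,-3.73880) → (0.61,-3.74)
v3: (5,5) → rotate → (5.55303,4.37766) → ×s → (5.77793,4.55495) → (5.78,4.55)
v4: (-3.5,2.5) → rotate → (-3.18190,2.89405) → ×s → (-3.31076,3.01126) → (-3.31,3.01)

Cross-section at z=0.75: (-4.96,-2.03) (0.61,-3.74) (5.78,4.55) (-3.31,3.01)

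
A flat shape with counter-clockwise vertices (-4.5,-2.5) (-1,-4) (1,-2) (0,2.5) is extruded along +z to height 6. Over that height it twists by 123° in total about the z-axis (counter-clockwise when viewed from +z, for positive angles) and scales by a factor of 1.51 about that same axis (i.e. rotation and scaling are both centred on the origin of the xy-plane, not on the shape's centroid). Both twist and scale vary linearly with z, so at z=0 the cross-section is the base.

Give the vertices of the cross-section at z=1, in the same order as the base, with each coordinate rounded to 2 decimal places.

Cross-section at z=1: (-3.62,-4.25) (0.50,-4.45) (1.78,-1.65) (-0.95,2.54)

t = z/height = 1/6 = 0.166667
s = 1 + (scale-1)·z/height = 1 + (1.51-1)·1/6 = 1.085000
θ = twist·z/height = 123°·1/6 = 20.5000° = 0.357792 rad
cos θ = 0.936672, sin θ = 0.350207 (intermediates below are computed at full precision and shown rounded to 5 d.p.)
v1: (-4.5,-2.5) → rotate → (-3.33951,-3.91761) → ×s → (-3.62336,-4.25061) → (-3.62,-4.25)
v2: (-1,-4) → rotate → (0.46416,-4.09690) → ×s → (0.50361,-4.44513) → (0.50,-4.45)
v3: (1,-2) → rotate → (1.63709,-1.52314) → ×s → (1.77624,-1.65260) → (1.78,-1.65)
v4: (0,2.5) → rotate → (-0.87552,2.34168) → ×s → (-0.94994,2.54072) → (-0.95,2.54)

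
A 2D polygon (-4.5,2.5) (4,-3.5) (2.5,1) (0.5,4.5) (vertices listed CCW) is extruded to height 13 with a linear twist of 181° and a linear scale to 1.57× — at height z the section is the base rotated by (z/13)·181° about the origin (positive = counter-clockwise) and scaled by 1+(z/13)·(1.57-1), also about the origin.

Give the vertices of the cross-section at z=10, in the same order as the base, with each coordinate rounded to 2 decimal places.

t = z/height = 10/13 = 0.769231
s = 1 + (scale-1)·z/height = 1 + (1.57-1)·10/13 = 1.438462
θ = twist·z/height = 181°·10/13 = 139.2308° = 2.430035 rad
cos θ = -0.757346, sin θ = 0.653014 (intermediates below are computed at full precision and shown rounded to 5 d.p.)
v1: (-4.5,2.5) → rotate → (1.77552,-4.83193) → ×s → (2.55402,-6.95054) → (2.55,-6.95)
v2: (4,-3.5) → rotate → (-0.74383,5.26277) → ×s → (-1.06998,7.57029) → (-1.07,7.57)
v3: (2.5,1) → rotate → (-2.54638,0.87519) → ×s → (-3.66287,1.25893) → (-3.66,1.26)
v4: (0.5,4.5) → rotate → (-3.31724,-3.08155) → ×s → (-4.77172,-4.43269) → (-4.77,-4.43)

Cross-section at z=10: (2.55,-6.95) (-1.07,7.57) (-3.66,1.26) (-4.77,-4.43)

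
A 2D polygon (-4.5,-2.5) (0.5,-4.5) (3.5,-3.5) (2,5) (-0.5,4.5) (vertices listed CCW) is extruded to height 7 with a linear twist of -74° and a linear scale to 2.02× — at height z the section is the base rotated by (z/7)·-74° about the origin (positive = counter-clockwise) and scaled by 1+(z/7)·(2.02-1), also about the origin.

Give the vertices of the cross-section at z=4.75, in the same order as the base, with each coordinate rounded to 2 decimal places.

t = z/height = 4.75/7 = 0.678571
s = 1 + (scale-1)·z/height = 1 + (2.02-1)·4.75/7 = 1.692143
θ = twist·z/height = -74°·4.75/7 = -50.2143° = -0.876405 rad
cos θ = 0.639918, sin θ = -0.768443 (intermediates below are computed at full precision and shown rounded to 5 d.p.)
v1: (-4.5,-2.5) → rotate → (-4.80074,1.85820) → ×s → (-8.12354,3.14434) → (-8.12,3.14)
v2: (0.5,-4.5) → rotate → (-3.13803,-3.26385) → ×s → (-5.31000,-5.52291) → (-5.31,-5.52)
v3: (3.5,-3.5) → rotate → (-0.44984,-4.92926) → ×s → (-0.76119,-8.34102) → (-0.76,-8.34)
v4: (2,5) → rotate → (5.12205,1.66270) → ×s → (8.66724,2.81353) → (8.67,2.81)
v5: (-0.5,4.5) → rotate → (3.13803,3.26385) → ×s → (5.31000,5.52291) → (5.31,5.52)

Cross-section at z=4.75: (-8.12,3.14) (-5.31,-5.52) (-0.76,-8.34) (8.67,2.81) (5.31,5.52)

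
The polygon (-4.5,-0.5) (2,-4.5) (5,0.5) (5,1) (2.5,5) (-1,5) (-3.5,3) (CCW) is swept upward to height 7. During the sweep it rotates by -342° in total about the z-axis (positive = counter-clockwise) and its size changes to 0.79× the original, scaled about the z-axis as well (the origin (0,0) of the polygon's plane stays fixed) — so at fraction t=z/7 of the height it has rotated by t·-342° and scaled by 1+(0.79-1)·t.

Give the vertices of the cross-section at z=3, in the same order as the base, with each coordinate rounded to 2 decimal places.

Cross-section at z=3: (3.17,2.64) (-3.77,2.41) (-3.55,-2.89) (-3.30,-3.27) (0.61,-5.05) (3.27,-3.30) (4.16,-0.52)

t = z/height = 3/7 = 0.428571
s = 1 + (scale-1)·z/height = 1 + (0.79-1)·3/7 = 0.910000
θ = twist·z/height = -342°·3/7 = -146.5714° = -2.558154 rad
cos θ = -0.834573, sin θ = -0.550897 (intermediates below are computed at full precision and shown rounded to 5 d.p.)
v1: (-4.5,-0.5) → rotate → (3.48013,2.89632) → ×s → (3.16692,2.63565) → (3.17,2.64)
v2: (2,-4.5) → rotate → (-4.14818,2.65379) → ×s → (-3.77485,2.41494) → (-3.77,2.41)
v3: (5,0.5) → rotate → (-3.89742,-3.17177) → ×s → (-3.54665,-2.88631) → (-3.55,-2.89)
v4: (5,1) → rotate → (-3.62197,-3.58906) → ×s → (-3.29599,-3.26604) → (-3.30,-3.27)
v5: (2.5,5) → rotate → (0.66805,-5.55011) → ×s → (0.60793,-5.05060) → (0.61,-5.05)
v6: (-1,5) → rotate → (3.58906,-3.62197) → ×s → (3.26604,-3.29599) → (3.27,-3.30)
v7: (-3.5,3) → rotate → (4.57370,-0.57558) → ×s → (4.16206,-0.52378) → (4.16,-0.52)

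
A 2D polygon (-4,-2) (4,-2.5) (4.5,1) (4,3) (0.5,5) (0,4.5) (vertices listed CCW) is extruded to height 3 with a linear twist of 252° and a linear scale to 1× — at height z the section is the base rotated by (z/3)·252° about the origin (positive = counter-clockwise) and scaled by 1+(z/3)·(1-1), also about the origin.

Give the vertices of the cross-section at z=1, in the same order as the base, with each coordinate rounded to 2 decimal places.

Cross-section at z=1: (1.57,-4.19) (2.90,3.72) (-0.52,4.58) (-2.57,4.29) (-4.92,1.02) (-4.48,0.47)

t = z/height = 1/3 = 0.333333
s = 1 + (scale-1)·z/height = 1 + (1-1)·1/3 = 1.000000
θ = twist·z/height = 252°·1/3 = 84.0000° = 1.466077 rad
cos θ = 0.104528, sin θ = 0.994522 (intermediates below are computed at full precision and shown rounded to 5 d.p.)
v1: (-4,-2) → rotate → (1.57093,-4.18714) → ×s → (1.57093,-4.18714) → (1.57,-4.19)
v2: (4,-2.5) → rotate → (2.90442,3.71677) → ×s → (2.90442,3.71677) → (2.90,3.72)
v3: (4.5,1) → rotate → (-0.52414,4.57988) → ×s → (-0.52414,4.57988) → (-0.52,4.58)
v4: (4,3) → rotate → (-2.56545,4.29167) → ×s → (-2.56545,4.29167) → (-2.57,4.29)
v5: (0.5,5) → rotate → (-4.92035,1.01990) → ×s → (-4.92035,1.01990) → (-4.92,1.02)
v6: (0,4.5) → rotate → (-4.47535,0.47038) → ×s → (-4.47535,0.47038) → (-4.48,0.47)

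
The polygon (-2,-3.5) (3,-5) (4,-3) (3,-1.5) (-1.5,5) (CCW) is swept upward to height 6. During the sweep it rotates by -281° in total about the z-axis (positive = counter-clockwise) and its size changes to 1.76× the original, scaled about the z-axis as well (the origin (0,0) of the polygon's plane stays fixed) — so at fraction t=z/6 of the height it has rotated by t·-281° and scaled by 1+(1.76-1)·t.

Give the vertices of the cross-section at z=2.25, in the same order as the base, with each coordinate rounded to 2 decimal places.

Cross-section at z=2.25: (-3.66,3.67) (-7.22,-2.01) (-5.08,-3.93) (-2.88,-3.21) (6.71,0.16)

t = z/height = 2.25/6 = 0.375
s = 1 + (scale-1)·z/height = 1 + (1.76-1)·2.25/6 = 1.285000
θ = twist·z/height = -281°·2.25/6 = -105.3750° = -1.839141 rad
cos θ = -0.265135, sin θ = -0.964211 (intermediates below are computed at full precision and shown rounded to 5 d.p.)
v1: (-2,-3.5) → rotate → (-2.84447,2.85640) → ×s → (-3.65514,3.67047) → (-3.66,3.67)
v2: (3,-5) → rotate → (-5.61646,-1.56696) → ×s → (-7.21715,-2.01354) → (-7.22,-2.01)
v3: (4,-3) → rotate → (-3.95318,-3.06144) → ×s → (-5.07983,-3.93395) → (-5.08,-3.93)
v4: (3,-1.5) → rotate → (-2.24172,-2.49493) → ×s → (-2.88061,-3.20599) → (-2.88,-3.21)
v5: (-1.5,5) → rotate → (5.21876,0.12064) → ×s → (6.70611,0.15502) → (6.71,0.16)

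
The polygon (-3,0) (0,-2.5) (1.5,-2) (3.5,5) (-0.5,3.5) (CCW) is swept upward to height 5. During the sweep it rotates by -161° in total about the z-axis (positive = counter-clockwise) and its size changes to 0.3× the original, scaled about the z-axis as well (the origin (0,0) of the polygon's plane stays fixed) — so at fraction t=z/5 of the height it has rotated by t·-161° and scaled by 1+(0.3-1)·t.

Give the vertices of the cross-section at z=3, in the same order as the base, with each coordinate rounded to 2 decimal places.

t = z/height = 3/5 = 0.6
s = 1 + (scale-1)·z/height = 1 + (0.3-1)·3/5 = 0.580000
θ = twist·z/height = -161°·3/5 = -96.6000° = -1.685988 rad
cos θ = -0.114937, sin θ = -0.993373 (intermediates below are computed at full precision and shown rounded to 5 d.p.)
v1: (-3,0) → rotate → (0.34481,2.98012) → ×s → (0.19999,1.72847) → (0.20,1.73)
v2: (0,-2.5) → rotate → (-2.48343,0.28734) → ×s → (-1.44039,0.16666) → (-1.44,0.17)
v3: (1.5,-2) → rotate → (-2.15915,-1.26018) → ×s → (-1.25231,-0.73091) → (-1.25,-0.73)
v4: (3.5,5) → rotate → (4.56458,-4.05149) → ×s → (2.64746,-2.34986) → (2.65,-2.35)
v5: (-0.5,3.5) → rotate → (3.53427,0.09441) → ×s → (2.04988,0.05476) → (2.05,0.05)

Cross-section at z=3: (0.20,1.73) (-1.44,0.17) (-1.25,-0.73) (2.65,-2.35) (2.05,0.05)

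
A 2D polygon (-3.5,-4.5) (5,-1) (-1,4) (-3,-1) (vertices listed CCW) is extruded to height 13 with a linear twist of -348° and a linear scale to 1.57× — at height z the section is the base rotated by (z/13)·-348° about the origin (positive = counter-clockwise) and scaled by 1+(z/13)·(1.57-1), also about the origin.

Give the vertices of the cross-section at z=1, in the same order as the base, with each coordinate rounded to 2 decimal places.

t = z/height = 1/13 = 0.0769231
s = 1 + (scale-1)·z/height = 1 + (1.57-1)·1/13 = 1.043846
θ = twist·z/height = -348°·1/13 = -26.7692° = -0.467211 rad
cos θ = 0.892828, sin θ = -0.450398 (intermediates below are computed at full precision and shown rounded to 5 d.p.)
v1: (-3.5,-4.5) → rotate → (-5.15169,-2.44133) → ×s → (-5.37757,-2.54837) → (-5.38,-2.55)
v2: (5,-1) → rotate → (4.01374,-3.14482) → ×s → (4.18973,-3.28271) → (4.19,-3.28)
v3: (-1,4) → rotate → (0.90876,4.02171) → ×s → (0.94861,4.19805) → (0.95,4.20)
v4: (-3,-1) → rotate → (-3.12888,0.45837) → ×s → (-3.26607,0.47846) → (-3.27,0.48)

Cross-section at z=1: (-5.38,-2.55) (4.19,-3.28) (0.95,4.20) (-3.27,0.48)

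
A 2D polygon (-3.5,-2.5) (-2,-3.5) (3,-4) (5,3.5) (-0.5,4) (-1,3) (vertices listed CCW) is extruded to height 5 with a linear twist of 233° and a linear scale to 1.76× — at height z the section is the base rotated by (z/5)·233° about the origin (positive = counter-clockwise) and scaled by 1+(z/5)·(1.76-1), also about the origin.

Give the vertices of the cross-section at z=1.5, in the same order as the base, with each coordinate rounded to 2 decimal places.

t = z/height = 1.5/5 = 0.3
s = 1 + (scale-1)·z/height = 1 + (1.76-1)·1.5/5 = 1.228000
θ = twist·z/height = 233°·1.5/5 = 69.9000° = 1.219985 rad
cos θ = 0.343660, sin θ = 0.939094 (intermediates below are computed at full precision and shown rounded to 5 d.p.)
v1: (-3.5,-2.5) → rotate → (1.14493,-4.14598) → ×s → (1.40597,-5.09126) → (1.41,-5.09)
v2: (-2,-3.5) → rotate → (2.59951,-3.08100) → ×s → (3.19220,-3.78346) → (3.19,-3.78)
v3: (3,-4) → rotate → (4.78736,1.44264) → ×s → (5.87887,1.77157) → (5.88,1.77)
v4: (5,3.5) → rotate → (-1.56853,5.89828) → ×s → (-1.92616,7.24309) → (-1.93,7.24)
v5: (-0.5,4) → rotate → (-3.92821,0.90509) → ×s → (-4.82384,1.11145) → (-4.82,1.11)
v6: (-1,3) → rotate → (-3.16094,0.09188) → ×s → (-3.88164,0.11283) → (-3.88,0.11)

Cross-section at z=1.5: (1.41,-5.09) (3.19,-3.78) (5.88,1.77) (-1.93,7.24) (-4.82,1.11) (-3.88,0.11)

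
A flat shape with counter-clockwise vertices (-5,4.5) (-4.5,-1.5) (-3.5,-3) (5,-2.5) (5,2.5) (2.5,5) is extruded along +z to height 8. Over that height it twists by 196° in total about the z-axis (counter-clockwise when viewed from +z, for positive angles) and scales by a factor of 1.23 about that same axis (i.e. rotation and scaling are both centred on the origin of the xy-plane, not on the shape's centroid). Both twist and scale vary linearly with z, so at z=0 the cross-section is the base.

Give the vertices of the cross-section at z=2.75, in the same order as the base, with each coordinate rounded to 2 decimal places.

t = z/height = 2.75/8 = 0.34375
s = 1 + (scale-1)·z/height = 1 + (1.23-1)·2.75/8 = 1.079063
θ = twist·z/height = 196°·2.75/8 = 67.3750° = 1.175916 rad
cos θ = 0.384698, sin θ = 0.923042 (intermediates below are computed at full precision and shown rounded to 5 d.p.)
v1: (-5,4.5) → rotate → (-6.07718,-2.88407) → ×s → (-6.55766,-3.11209) → (-6.56,-3.11)
v2: (-4.5,-1.5) → rotate → (-0.34658,-4.73074) → ×s → (-0.37398,-5.10476) → (-0.37,-5.10)
v3: (-3.5,-3) → rotate → (1.42268,-4.38474) → ×s → (1.53516,-4.73141) → (1.54,-4.73)
v4: (5,-2.5) → rotate → (4.23110,3.65347) → ×s → (4.56562,3.94232) → (4.57,3.94)
v5: (5,2.5) → rotate → (-0.38412,5.57696) → ×s → (-0.41448,6.01789) → (-0.41,6.02)
v6: (2.5,5) → rotate → (-3.65347,4.23110) → ×s → (-3.94232,4.56562) → (-3.94,4.57)

Cross-section at z=2.75: (-6.56,-3.11) (-0.37,-5.10) (1.54,-4.73) (4.57,3.94) (-0.41,6.02) (-3.94,4.57)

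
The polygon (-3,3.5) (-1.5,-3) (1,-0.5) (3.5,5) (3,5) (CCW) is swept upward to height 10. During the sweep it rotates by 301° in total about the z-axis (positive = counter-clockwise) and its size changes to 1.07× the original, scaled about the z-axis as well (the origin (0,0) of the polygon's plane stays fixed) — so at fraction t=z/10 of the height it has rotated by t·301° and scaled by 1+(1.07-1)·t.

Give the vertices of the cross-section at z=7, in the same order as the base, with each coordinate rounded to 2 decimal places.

Cross-section at z=7: (4.58,-1.55) (-0.25,3.51) (-1.17,-0.08) (-0.48,-6.38) (-0.03,-6.12)

t = z/height = 7/10 = 0.7
s = 1 + (scale-1)·z/height = 1 + (1.07-1)·7/10 = 1.049000
θ = twist·z/height = 301°·7/10 = 210.7000° = 3.677409 rad
cos θ = -0.859852, sin θ = -0.510543 (intermediates below are computed at full precision and shown rounded to 5 d.p.)
v1: (-3,3.5) → rotate → (4.36646,-1.47785) → ×s → (4.58041,-1.55027) → (4.58,-1.55)
v2: (-1.5,-3) → rotate → (-0.24185,3.34537) → ×s → (-0.25370,3.50929) → (-0.25,3.51)
v3: (1,-0.5) → rotate → (-1.11512,-0.08062) → ×s → (-1.16976,-0.08457) → (-1.17,-0.08)
v4: (3.5,5) → rotate → (-0.45677,-6.08616) → ×s → (-0.47915,-6.38438) → (-0.48,-6.38)
v5: (3,5) → rotate → (-0.02684,-5.83089) → ×s → (-0.02816,-6.11660) → (-0.03,-6.12)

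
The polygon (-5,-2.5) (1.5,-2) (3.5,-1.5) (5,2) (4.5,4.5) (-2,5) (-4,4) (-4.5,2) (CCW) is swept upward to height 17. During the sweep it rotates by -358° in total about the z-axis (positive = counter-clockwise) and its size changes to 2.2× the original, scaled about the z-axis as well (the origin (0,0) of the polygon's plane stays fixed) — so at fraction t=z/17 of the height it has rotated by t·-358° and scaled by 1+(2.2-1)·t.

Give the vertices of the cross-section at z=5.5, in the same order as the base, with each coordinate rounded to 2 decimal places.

Cross-section at z=5.5: (-0.10,7.76) (-3.41,-0.66) (-3.99,-3.47) (-0.52,-7.46) (2.90,-8.34) (7.46,-0.52) (7.42,2.58) (5.22,4.41)

t = z/height = 5.5/17 = 0.323529
s = 1 + (scale-1)·z/height = 1 + (2.2-1)·5.5/17 = 1.388235
θ = twist·z/height = -358°·5.5/17 = -115.8235° = -2.021502 rad
cos θ = -0.435601, sin θ = -0.900140 (intermediates below are computed at full precision and shown rounded to 5 d.p.)
v1: (-5,-2.5) → rotate → (-0.07235,5.58970) → ×s → (-0.10043,7.75982) → (-0.10,7.76)
v2: (1.5,-2) → rotate → (-2.45368,-0.47901) → ×s → (-3.40629,-0.66498) → (-3.41,-0.66)
v3: (3.5,-1.5) → rotate → (-2.87481,-2.49709) → ×s → (-3.99092,-3.46655) → (-3.99,-3.47)
v4: (5,2) → rotate → (-0.37772,-5.37190) → ×s → (-0.52437,-7.45746) → (-0.52,-7.46)
v5: (4.5,4.5) → rotate → (2.09043,-6.01083) → ×s → (2.90200,-8.34445) → (2.90,-8.34)
v6: (-2,5) → rotate → (5.37190,-0.37772) → ×s → (7.45746,-0.52437) → (7.46,-0.52)
v7: (-4,4) → rotate → (5.34296,1.85816) → ×s → (7.41729,2.57956) → (7.42,2.58)
v8: (-4.5,2) → rotate → (3.76048,3.17943) → ×s → (5.22044,4.41379) → (5.22,4.41)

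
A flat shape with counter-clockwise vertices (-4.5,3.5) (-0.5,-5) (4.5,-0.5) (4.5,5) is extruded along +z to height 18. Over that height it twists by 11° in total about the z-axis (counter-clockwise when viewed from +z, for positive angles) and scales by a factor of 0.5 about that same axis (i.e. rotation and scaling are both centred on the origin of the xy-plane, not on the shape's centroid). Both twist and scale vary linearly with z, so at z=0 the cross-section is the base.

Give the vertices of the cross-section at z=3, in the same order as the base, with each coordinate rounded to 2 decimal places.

Cross-section at z=3: (-4.23,3.07) (-0.31,-4.60) (4.14,-0.33) (3.98,4.71)

t = z/height = 3/18 = 0.166667
s = 1 + (scale-1)·z/height = 1 + (0.5-1)·3/18 = 0.916667
θ = twist·z/height = 11°·3/18 = 1.8333° = 0.031998 rad
cos θ = 0.999488, sin θ = 0.031992 (intermediates below are computed at full precision and shown rounded to 5 d.p.)
v1: (-4.5,3.5) → rotate → (-4.60967,3.35424) → ×s → (-4.22553,3.07472) → (-4.23,3.07)
v2: (-0.5,-5) → rotate → (-0.33978,-5.01344) → ×s → (-0.31147,-4.59565) → (-0.31,-4.60)
v3: (4.5,-0.5) → rotate → (4.51369,-0.35578) → ×s → (4.13755,-0.32613) → (4.14,-0.33)
v4: (4.5,5) → rotate → (4.33774,5.14141) → ×s → (3.97626,4.71296) → (3.98,4.71)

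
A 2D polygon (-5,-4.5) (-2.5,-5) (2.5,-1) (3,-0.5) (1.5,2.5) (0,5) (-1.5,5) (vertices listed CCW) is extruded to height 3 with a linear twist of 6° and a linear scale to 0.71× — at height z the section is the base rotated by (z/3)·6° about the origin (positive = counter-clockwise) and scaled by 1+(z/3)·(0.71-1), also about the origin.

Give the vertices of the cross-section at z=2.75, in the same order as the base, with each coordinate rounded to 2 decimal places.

Cross-section at z=2.75: (-3.34,-3.64) (-1.48,-3.83) (1.90,-0.55) (2.23,-0.15) (0.92,1.93) (-0.35,3.65) (-1.45,3.55)

t = z/height = 2.75/3 = 0.916667
s = 1 + (scale-1)·z/height = 1 + (0.71-1)·2.75/3 = 0.734167
θ = twist·z/height = 6°·2.75/3 = 5.5000° = 0.095993 rad
cos θ = 0.995396, sin θ = 0.095846 (intermediates below are computed at full precision and shown rounded to 5 d.p.)
v1: (-5,-4.5) → rotate → (-4.54568,-4.95851) → ×s → (-3.33728,-3.64037) → (-3.34,-3.64)
v2: (-2.5,-5) → rotate → (-2.00926,-5.21660) → ×s → (-1.47513,-3.82985) → (-1.48,-3.83)
v3: (2.5,-1) → rotate → (2.58434,-0.75578) → ×s → (1.89733,-0.55487) → (1.90,-0.55)
v4: (3,-0.5) → rotate → (3.03411,-0.21016) → ×s → (2.22754,-0.15429) → (2.23,-0.15)
v5: (1.5,2.5) → rotate → (1.25348,2.63226) → ×s → (0.92026,1.93252) → (0.92,1.93)
v6: (0,5) → rotate → (-0.47923,4.97698) → ×s → (-0.35183,3.65393) → (-0.35,3.65)
v7: (-1.5,5) → rotate → (-1.97232,4.83321) → ×s → (-1.44801,3.54838) → (-1.45,3.55)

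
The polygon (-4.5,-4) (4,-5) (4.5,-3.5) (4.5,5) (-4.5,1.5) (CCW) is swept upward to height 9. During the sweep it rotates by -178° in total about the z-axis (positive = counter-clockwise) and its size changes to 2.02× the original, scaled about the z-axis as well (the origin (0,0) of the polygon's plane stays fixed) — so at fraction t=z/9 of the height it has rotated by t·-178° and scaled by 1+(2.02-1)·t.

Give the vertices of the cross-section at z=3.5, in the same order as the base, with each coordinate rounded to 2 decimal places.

t = z/height = 3.5/9 = 0.388889
s = 1 + (scale-1)·z/height = 1 + (2.02-1)·3.5/9 = 1.396667
θ = twist·z/height = -178°·3.5/9 = -69.2222° = -1.208156 rad
cos θ = 0.354744, sin θ = -0.934963 (intermediates below are computed at full precision and shown rounded to 5 d.p.)
v1: (-4.5,-4) → rotate → (-5.33620,2.78836) → ×s → (-7.45290,3.89441) → (-7.45,3.89)
v2: (4,-5) → rotate → (-3.25584,-5.51358) → ×s → (-4.54732,-7.70063) → (-4.55,-7.70)
v3: (4.5,-3.5) → rotate → (-1.67602,-5.44894) → ×s → (-2.34084,-7.61035) → (-2.34,-7.61)
v4: (4.5,5) → rotate → (6.27117,-2.43361) → ×s → (8.75873,-3.39895) → (8.76,-3.40)
v5: (-4.5,1.5) → rotate → (-0.19390,4.73945) → ×s → (-0.27082,6.61943) → (-0.27,6.62)

Cross-section at z=3.5: (-7.45,3.89) (-4.55,-7.70) (-2.34,-7.61) (8.76,-3.40) (-0.27,6.62)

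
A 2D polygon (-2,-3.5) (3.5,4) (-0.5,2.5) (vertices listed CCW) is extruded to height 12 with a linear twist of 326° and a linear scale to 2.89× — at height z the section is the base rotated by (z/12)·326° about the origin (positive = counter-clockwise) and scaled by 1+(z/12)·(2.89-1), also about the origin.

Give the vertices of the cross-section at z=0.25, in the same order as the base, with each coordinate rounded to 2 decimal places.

t = z/height = 0.25/12 = 0.0208333
s = 1 + (scale-1)·z/height = 1 + (2.89-1)·0.25/12 = 1.039375
θ = twist·z/height = 326°·0.25/12 = 6.7917° = 0.118537 rad
cos θ = 0.992983, sin θ = 0.118260 (intermediates below are computed at full precision and shown rounded to 5 d.p.)
v1: (-2,-3.5) → rotate → (-1.57206,-3.71196) → ×s → (-1.63396,-3.85812) → (-1.63,-3.86)
v2: (3.5,4) → rotate → (3.00240,4.38584) → ×s → (3.12062,4.55853) → (3.12,4.56)
v3: (-0.5,2.5) → rotate → (-0.79214,2.42333) → ×s → (-0.82333,2.51875) → (-0.82,2.52)

Cross-section at z=0.25: (-1.63,-3.86) (3.12,4.56) (-0.82,2.52)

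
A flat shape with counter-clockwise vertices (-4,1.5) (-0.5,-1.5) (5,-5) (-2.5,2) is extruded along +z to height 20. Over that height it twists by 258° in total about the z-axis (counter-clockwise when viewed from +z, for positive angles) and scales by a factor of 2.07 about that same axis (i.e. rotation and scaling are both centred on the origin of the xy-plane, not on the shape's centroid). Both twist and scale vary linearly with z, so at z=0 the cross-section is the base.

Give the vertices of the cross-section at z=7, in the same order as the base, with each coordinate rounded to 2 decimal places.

t = z/height = 7/20 = 0.35
s = 1 + (scale-1)·z/height = 1 + (2.07-1)·7/20 = 1.374500
θ = twist·z/height = 258°·7/20 = 90.3000° = 1.576032 rad
cos θ = -0.005236, sin θ = 0.999986 (intermediates below are computed at full precision and shown rounded to 5 d.p.)
v1: (-4,1.5) → rotate → (-1.47904,-4.00780) → ×s → (-2.03293,-5.50872) → (-2.03,-5.51)
v2: (-0.5,-1.5) → rotate → (1.50260,-0.49214) → ×s → (2.06532,-0.67645) → (2.07,-0.68)
v3: (5,-5) → rotate → (4.97375,5.02611) → ×s → (6.83642,6.90839) → (6.84,6.91)
v4: (-2.5,2) → rotate → (-1.98688,-2.51044) → ×s → (-2.73097,-3.45060) → (-2.73,-3.45)

Cross-section at z=7: (-2.03,-5.51) (2.07,-0.68) (6.84,6.91) (-2.73,-3.45)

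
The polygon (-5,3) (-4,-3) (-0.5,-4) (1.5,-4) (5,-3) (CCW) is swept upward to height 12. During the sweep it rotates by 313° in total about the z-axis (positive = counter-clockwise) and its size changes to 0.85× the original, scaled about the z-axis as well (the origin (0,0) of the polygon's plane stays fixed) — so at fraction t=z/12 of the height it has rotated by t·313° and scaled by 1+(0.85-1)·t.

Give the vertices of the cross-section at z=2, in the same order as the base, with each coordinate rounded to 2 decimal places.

t = z/height = 2/12 = 0.166667
s = 1 + (scale-1)·z/height = 1 + (0.85-1)·2/12 = 0.975000
θ = twist·z/height = 313°·2/12 = 52.1667° = 0.910480 rad
cos θ = 0.613367, sin θ = 0.789798 (intermediates below are computed at full precision and shown rounded to 5 d.p.)
v1: (-5,3) → rotate → (-5.43623,-2.10889) → ×s → (-5.30032,-2.05617) → (-5.30,-2.06)
v2: (-4,-3) → rotate → (-0.08407,-4.99929) → ×s → (-0.08197,-4.87431) → (-0.08,-4.87)
v3: (-0.5,-4) → rotate → (2.85251,-2.84837) → ×s → (2.78120,-2.77716) → (2.78,-2.78)
v4: (1.5,-4) → rotate → (4.07924,-1.26877) → ×s → (3.97726,-1.23705) → (3.98,-1.24)
v5: (5,-3) → rotate → (5.43623,2.10889) → ×s → (5.30032,2.05617) → (5.30,2.06)

Cross-section at z=2: (-5.30,-2.06) (-0.08,-4.87) (2.78,-2.78) (3.98,-1.24) (5.30,2.06)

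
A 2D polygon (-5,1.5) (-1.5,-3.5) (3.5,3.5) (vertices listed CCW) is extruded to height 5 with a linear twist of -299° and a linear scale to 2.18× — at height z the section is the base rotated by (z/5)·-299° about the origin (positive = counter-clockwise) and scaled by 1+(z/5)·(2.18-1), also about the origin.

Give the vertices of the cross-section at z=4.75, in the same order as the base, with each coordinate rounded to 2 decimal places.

Cross-section at z=4.75: (-5.66,-9.52) (6.43,-4.89) (-5.40,9.00)

t = z/height = 4.75/5 = 0.95
s = 1 + (scale-1)·z/height = 1 + (2.18-1)·4.75/5 = 2.121000
θ = twist·z/height = -299°·4.75/5 = -284.0500° = -4.957608 rad
cos θ = 0.242769, sin θ = 0.970084 (intermediates below are computed at full precision and shown rounded to 5 d.p.)
v1: (-5,1.5) → rotate → (-2.66897,-4.48627) → ×s → (-5.66088,-9.51538) → (-5.66,-9.52)
v2: (-1.5,-3.5) → rotate → (3.03114,-2.30482) → ×s → (6.42905,-4.88852) → (6.43,-4.89)
v3: (3.5,3.5) → rotate → (-2.54560,4.24498) → ×s → (-5.39923,9.00361) → (-5.40,9.00)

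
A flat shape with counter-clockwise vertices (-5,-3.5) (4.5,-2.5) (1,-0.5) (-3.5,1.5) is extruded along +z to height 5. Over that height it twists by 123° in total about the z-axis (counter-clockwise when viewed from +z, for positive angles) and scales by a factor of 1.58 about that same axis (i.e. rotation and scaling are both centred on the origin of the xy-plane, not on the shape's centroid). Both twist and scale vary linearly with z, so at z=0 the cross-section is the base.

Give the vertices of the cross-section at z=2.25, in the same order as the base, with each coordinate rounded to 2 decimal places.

Cross-section at z=2.25: (0.05,-7.70) (5.82,2.88) (1.24,0.68) (-4.07,-2.56)

t = z/height = 2.25/5 = 0.45
s = 1 + (scale-1)·z/height = 1 + (1.58-1)·2.25/5 = 1.261000
θ = twist·z/height = 123°·2.25/5 = 55.3500° = 0.966040 rad
cos θ = 0.568562, sin θ = 0.822641 (intermediates below are computed at full precision and shown rounded to 5 d.p.)
v1: (-5,-3.5) → rotate → (0.03643,-6.10317) → ×s → (0.04594,-7.69610) → (0.05,-7.70)
v2: (4.5,-2.5) → rotate → (4.61513,2.28048) → ×s → (5.81968,2.87568) → (5.82,2.88)
v3: (1,-0.5) → rotate → (0.97988,0.53836) → ×s → (1.23563,0.67887) → (1.24,0.68)
v4: (-3.5,1.5) → rotate → (-3.22393,-2.02640) → ×s → (-4.06537,-2.55529) → (-4.07,-2.56)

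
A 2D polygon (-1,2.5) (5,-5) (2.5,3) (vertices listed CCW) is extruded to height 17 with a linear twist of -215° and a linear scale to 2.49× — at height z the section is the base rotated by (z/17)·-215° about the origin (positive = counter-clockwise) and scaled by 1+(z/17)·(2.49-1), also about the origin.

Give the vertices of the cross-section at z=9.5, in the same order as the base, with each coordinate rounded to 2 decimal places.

t = z/height = 9.5/17 = 0.558824
s = 1 + (scale-1)·z/height = 1 + (2.49-1)·9.5/17 = 1.832647
θ = twist·z/height = -215°·9.5/17 = -120.1471° = -2.096962 rad
cos θ = -0.502221, sin θ = -0.864739 (intermediates below are computed at full precision and shown rounded to 5 d.p.)
v1: (-1,2.5) → rotate → (2.66407,-0.39081) → ×s → (4.88230,-0.71622) → (4.88,-0.72)
v2: (5,-5) → rotate → (-6.83480,-1.81259) → ×s → (-12.52578,-3.32184) → (-12.53,-3.32)
v3: (2.5,3) → rotate → (1.33866,-3.66851) → ×s → (2.45330,-6.72309) → (2.45,-6.72)

Cross-section at z=9.5: (4.88,-0.72) (-12.53,-3.32) (2.45,-6.72)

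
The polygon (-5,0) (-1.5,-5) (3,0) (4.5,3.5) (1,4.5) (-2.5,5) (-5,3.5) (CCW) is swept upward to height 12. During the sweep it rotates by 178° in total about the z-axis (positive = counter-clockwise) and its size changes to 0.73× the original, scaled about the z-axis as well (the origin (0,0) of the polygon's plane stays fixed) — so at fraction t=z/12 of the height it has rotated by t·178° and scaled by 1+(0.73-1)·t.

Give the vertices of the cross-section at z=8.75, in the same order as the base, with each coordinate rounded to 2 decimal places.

Cross-section at z=8.75: (2.57,-3.09) (3.86,1.64) (-1.54,1.85) (-4.47,0.98) (-3.29,-1.70) (-1.80,-4.11) (0.41,-4.88)

t = z/height = 8.75/12 = 0.729167
s = 1 + (scale-1)·z/height = 1 + (0.73-1)·8.75/12 = 0.803125
θ = twist·z/height = 178°·8.75/12 = 129.7917° = 2.265292 rad
cos θ = -0.639998, sin θ = 0.768377 (intermediates below are computed at full precision and shown rounded to 5 d.p.)
v1: (-5,0) → rotate → (3.19999,-3.84188) → ×s → (2.56999,-3.08551) → (2.57,-3.09)
v2: (-1.5,-5) → rotate → (4.80188,2.04742) → ×s → (3.85651,1.64434) → (3.86,1.64)
v3: (3,0) → rotate → (-1.91999,2.30513) → ×s → (-1.54200,1.85131) → (-1.54,1.85)
v4: (4.5,3.5) → rotate → (-5.56931,1.21770) → ×s → (-4.47285,0.97797) → (-4.47,0.98)
v5: (1,4.5) → rotate → (-4.09769,-2.11161) → ×s → (-3.29096,-1.69589) → (-3.29,-1.70)
v6: (-2.5,5) → rotate → (-2.24189,-5.12093) → ×s → (-1.80052,-4.11275) → (-1.80,-4.11)
v7: (-5,3.5) → rotate → (0.51067,-6.08188) → ×s → (0.41013,-4.88451) → (0.41,-4.88)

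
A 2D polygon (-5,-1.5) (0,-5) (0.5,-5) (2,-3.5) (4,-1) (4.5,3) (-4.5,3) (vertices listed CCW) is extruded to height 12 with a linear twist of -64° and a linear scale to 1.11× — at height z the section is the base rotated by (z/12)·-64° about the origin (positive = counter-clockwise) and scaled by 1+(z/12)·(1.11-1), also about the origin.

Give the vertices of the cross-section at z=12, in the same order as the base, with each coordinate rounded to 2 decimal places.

t = z/height = 12/12 = 1
s = 1 + (scale-1)·z/height = 1 + (1.11-1)·12/12 = 1.110000
θ = twist·z/height = -64°·12/12 = -64.0000° = -1.117011 rad
cos θ = 0.438371, sin θ = -0.898794 (intermediates below are computed at full precision and shown rounded to 5 d.p.)
v1: (-5,-1.5) → rotate → (-3.54005,3.83641) → ×s → (-3.92945,4.25842) → (-3.93,4.26)
v2: (0,-5) → rotate → (-4.49397,-2.19186) → ×s → (-4.98831,-2.43296) → (-4.99,-2.43)
v3: (0.5,-5) → rotate → (-4.27478,-2.64125) → ×s → (-4.74501,-2.93179) → (-4.75,-2.93)
v4: (2,-3.5) → rotate → (-2.26904,-3.33189) → ×s → (-2.51863,-3.69839) → (-2.52,-3.70)
v5: (4,-1) → rotate → (0.85469,-4.03355) → ×s → (0.94871,-4.47724) → (0.95,-4.48)
v6: (4.5,3) → rotate → (4.66905,-2.72946) → ×s → (5.18265,-3.02970) → (5.18,-3.03)
v7: (-4.5,3) → rotate → (0.72371,5.35969) → ×s → (0.80332,5.94925) → (0.80,5.95)

Cross-section at z=12: (-3.93,4.26) (-4.99,-2.43) (-4.75,-2.93) (-2.52,-3.70) (0.95,-4.48) (5.18,-3.03) (0.80,5.95)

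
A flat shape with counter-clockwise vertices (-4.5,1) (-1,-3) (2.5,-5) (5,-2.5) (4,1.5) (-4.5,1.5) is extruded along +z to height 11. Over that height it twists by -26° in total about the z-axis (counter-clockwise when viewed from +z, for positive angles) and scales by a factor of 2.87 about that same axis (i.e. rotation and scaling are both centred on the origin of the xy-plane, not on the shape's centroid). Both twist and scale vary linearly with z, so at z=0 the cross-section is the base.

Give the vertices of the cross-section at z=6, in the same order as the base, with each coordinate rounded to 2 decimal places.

t = z/height = 6/11 = 0.545455
s = 1 + (scale-1)·z/height = 1 + (2.87-1)·6/11 = 2.020000
θ = twist·z/height = -26°·6/11 = -14.1818° = -0.247519 rad
cos θ = 0.969523, sin θ = -0.245000 (intermediates below are computed at full precision and shown rounded to 5 d.p.)
v1: (-4.5,1) → rotate → (-4.11785,2.07202) → ×s → (-8.31807,4.18548) → (-8.32,4.19)
v2: (-1,-3) → rotate → (-1.70452,-2.66357) → ×s → (-3.44314,-5.38041) → (-3.44,-5.38)
v3: (2.5,-5) → rotate → (1.19881,-5.46012) → ×s → (2.42159,-11.02943) → (2.42,-11.03)
v4: (5,-2.5) → rotate → (4.23512,-3.64881) → ×s → (8.55494,-7.37059) → (8.55,-7.37)
v5: (4,1.5) → rotate → (4.24559,0.47429) → ×s → (8.57610,0.95806) → (8.58,0.96)
v6: (-4.5,1.5) → rotate → (-3.99535,2.55678) → ×s → (-8.07062,5.16470) → (-8.07,5.16)

Cross-section at z=6: (-8.32,4.19) (-3.44,-5.38) (2.42,-11.03) (8.55,-7.37) (8.58,0.96) (-8.07,5.16)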